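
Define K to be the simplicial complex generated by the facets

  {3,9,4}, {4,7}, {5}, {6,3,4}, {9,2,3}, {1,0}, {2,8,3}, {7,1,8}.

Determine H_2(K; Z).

H_2 = 0.

We work with the vertex ordering 0 < 1 < 2 < 3 < 4 < 5 < 6 < 7 < 8 < 9. The simplices of K, each written with vertices in increasing order, are:

  0-simplices (10): [0], [1], [2], [3], [4], [5], [6], [7], [8], [9]
  1-simplices (14): [0,1], [1,7], [1,8], [2,3], [2,8], [2,9], [3,4], [3,6], [3,8], [3,9], [4,6], [4,7], [4,9], [7,8]
  2-simplices (5): [1,7,8], [2,3,8], [2,3,9], [3,4,6], [3,4,9]

so the chain groups are C_0 ≅ Z^10, C_1 ≅ Z^14, C_2 ≅ Z^5.

∂_1: C_1 → C_0 sends each edge [p,q] (with p < q) to q − p. For instance
  ∂[3,4] = [4] − [3].
The 10×14 boundary matrix has rank 8 and Smith normal form diag(1,1,1,1,1,1,1,1).

∂_2: C_2 → C_1 sends each 2-simplex [p,q,r] to [q,r] − [p,r] + [p,q]. For instance
  ∂[3,4,6] = [4,6] − [3,6] + [3,4],
  ∂[3,4,9] = [4,9] − [3,9] + [3,4].
The resulting 14×5 matrix has rank 5, and its Smith normal form has invariant factors (1,1,1,1,1).

Now H_k = ker ∂_k / im ∂_{k+1}, so:

  H_2: rank ker ∂_2 − rank ∂_3 = (5 − 5) − 0 = 0, and there is no ∂_3, so H_2 = 0.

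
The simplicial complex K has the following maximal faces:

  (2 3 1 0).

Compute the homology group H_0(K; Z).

Fix the vertex order 0 < 1 < 2 < 3 and write every simplex with vertices in increasing order. Then dim K = 3 and the simplices of K are:

  0-simplices (4): [0], [1], [2], [3]
  1-simplices (6): [0,1], [0,2], [0,3], [1,2], [1,3], [2,3]
  2-simplices (4): [0,1,2], [0,1,3], [0,2,3], [1,2,3]
  3-simplices (1): [0,1,2,3]

Hence C_0 ≅ Z^4, C_1 ≅ Z^6, C_2 ≅ Z^4, C_3 ≅ Z^1.

Boundary ∂_1: C_1 → C_0 is given by ∂[p,q] = [q] − [p]. For instance
  ∂[0,3] = [3] − [0].
The 4×6 boundary matrix has rank 3 and Smith normal form diag(1,1,1).

Boundary ∂_2: C_2 → C_1 acts by ∂[p,q,r] = [q,r] − [p,r] + [p,q]. For instance
  ∂[0,1,3] = [1,3] − [0,3] + [0,1],
  ∂[0,2,3] = [2,3] − [0,3] + [0,2].
This gives a 6×4 integer matrix of rank 3; reducing to Smith normal form yields diagonal entries (1,1,1).

Boundary ∂_3: C_3 → C_2 sends each 3-simplex σ to the alternating sum Σ_i (−1)^i (σ with its i-th vertex removed). For instance
  ∂[0,1,2,3] = [1,2,3] − [0,2,3] + [0,1,3] − [0,1,2].
The 4×1 boundary matrix has rank 1 and Smith normal form diag(1).

Now H_k = ker ∂_k / im ∂_{k+1}, so:

  H_0: rank C_0 − rank ∂_1 = 4 − 3 = 1, and the invariant factors of ∂_1 are all 1, so H_0 ≅ Z.

H_0 = Z.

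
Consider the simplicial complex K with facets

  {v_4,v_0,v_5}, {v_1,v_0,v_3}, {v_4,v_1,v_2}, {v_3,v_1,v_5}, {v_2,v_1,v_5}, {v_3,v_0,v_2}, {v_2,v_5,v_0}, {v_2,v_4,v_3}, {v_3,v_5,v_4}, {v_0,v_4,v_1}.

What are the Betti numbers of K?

b_0 = 1, b_1 = 0, b_2 = 0.

Take the total order v_0 < v_1 < v_2 < v_3 < v_4 < v_5 on the vertex set. Then K (dimension 2) consists of the simplices:

  0-simplices (6): [v_0], [v_1], [v_2], [v_3], [v_4], [v_5]
  1-simplices (15): (15 of them)
  2-simplices (10): [v_0,v_1,v_3], [v_0,v_1,v_4], [v_0,v_2,v_3], [v_0,v_2,v_5], [v_0,v_4,v_5], [v_1,v_2,v_4], [v_1,v_2,v_5], [v_1,v_3,v_5], [v_2,v_3,v_4], [v_3,v_4,v_5]

giving chain groups C_0 ≅ Z^6, C_1 ≅ Z^15, C_2 ≅ Z^10.

∂_1: C_1 → C_0 is given by ∂[p,q] = [q] − [p].
The resulting 6×15 matrix has rank 5, and its Smith normal form has invariant factors (1,1,1,1,1).

∂_2: C_2 → C_1 sends each 2-simplex [p,q,r] to [q,r] − [p,r] + [p,q]. For instance
  ∂[v_0,v_1,v_3] = [v_1,v_3] − [v_0,v_3] + [v_0,v_1],
  ∂[v_0,v_1,v_4] = [v_1,v_4] − [v_0,v_4] + [v_0,v_1].
This gives a 15×10 integer matrix of rank 10; reducing to Smith normal form yields diagonal entries (1,1,1,1,1,1,1,1,1,2).

Reading off H_k = ker ∂_k / im ∂_{k+1}:

  H_0: rank C_0 − rank ∂_1 = 6 − 5 = 1, and the invariant factors of ∂_1 are all 1, so H_0 ≅ Z.
  H_1: rank ker ∂_1 − rank ∂_2 = (15 − 5) − 10 = 0, and ∂_2 has invariant factor 2 > 1, so H_1 ≅ Z/2.
  H_2: rank ker ∂_2 − rank ∂_3 = (10 − 10) − 0 = 0, and there is no ∂_3, so H_2 ≅ 0.

(K is a triangulation of the real projective plane RP^2.)

Hence the Betti numbers are b_0 = 1, b_1 = 0, b_2 = 0.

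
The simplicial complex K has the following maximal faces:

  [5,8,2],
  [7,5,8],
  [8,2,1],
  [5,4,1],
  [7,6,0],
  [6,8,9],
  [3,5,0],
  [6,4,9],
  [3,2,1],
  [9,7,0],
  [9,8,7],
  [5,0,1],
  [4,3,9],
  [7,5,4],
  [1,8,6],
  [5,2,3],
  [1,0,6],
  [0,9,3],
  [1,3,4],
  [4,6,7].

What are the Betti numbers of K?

b_0 = 1, b_1 = 1, b_2 = 0.

Fix the vertex order 0 < 1 < 2 < 3 < 4 < 5 < 6 < 7 < 8 < 9 and write every simplex with vertices in increasing order. Then dim K = 2 and the simplices of K are:

  0-simplices (10): [0], [1], [2], [3], [4], [5], [6], [7], [8], [9]
  1-simplices (30): (30 of them)
  2-simplices (20): (20 of them)

Hence C_0 ≅ Z^10, C_1 ≅ Z^30, C_2 ≅ Z^20.

Boundary ∂_1: C_1 → C_0 sends each edge [p,q] (with p < q) to q − p. For instance
  ∂[0,1] = [1] − [0].
As a 10×30 matrix over Z this has rank 9, with invariant factors (1,1,1,1,1,1,1,1,1).

Boundary ∂_2: C_2 → C_1 sends each 2-simplex [p,q,r] to [q,r] − [p,r] + [p,q]. For instance
  ∂[4,5,7] = [5,7] − [4,7] + [4,5],
  ∂[1,3,4] = [3,4] − [1,4] + [1,3].
The resulting 30×20 matrix has rank 20, and its Smith normal form has invariant factors (1,1,1,1,1,1,1,1,1,1,1,1,1,1,1,1,1,1,1,2).

From H_k ≅ ker(∂_k) / im(∂_{k+1}) we obtain:

  H_0: rank C_0 − rank ∂_1 = 10 − 9 = 1, and the invariant factors of ∂_1 are all 1, so H_0 ≅ Z.
  H_1: rank ker ∂_1 − rank ∂_2 = (30 − 9) − 20 = 1, and ∂_2 has invariant factor 2 > 1, so H_1 ≅ Z ⊕ Z/2.
  H_2: rank ker ∂_2 − rank ∂_3 = (20 − 20) − 0 = 0, and there is no ∂_3, so H_2 ≅ 0.

Hence the Betti numbers are b_0 = 1, b_1 = 1, b_2 = 0.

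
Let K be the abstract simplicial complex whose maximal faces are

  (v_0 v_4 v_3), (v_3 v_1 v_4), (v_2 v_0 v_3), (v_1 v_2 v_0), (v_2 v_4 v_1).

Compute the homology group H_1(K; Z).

H_1 = Z.

Take the total order v_0 < v_1 < v_2 < v_3 < v_4 on the vertex set. Then K (dimension 2) consists of the simplices:

  0-simplices (5): [v_0], [v_1], [v_2], [v_3], [v_4]
  1-simplices (10): [v_0,v_1], [v_0,v_2], [v_0,v_3], [v_0,v_4], [v_1,v_2], [v_1,v_3], [v_1,v_4], [v_2,v_3], [v_2,v_4], [v_3,v_4]
  2-simplices (5): [v_0,v_1,v_2], [v_0,v_2,v_3], [v_0,v_3,v_4], [v_1,v_2,v_4], [v_1,v_3,v_4]

so the chain groups are C_0 ≅ Z^5, C_1 ≅ Z^10, C_2 ≅ Z^5.

Boundary ∂_1: C_1 → C_0 sends each edge [p,q] (with p < q) to q − p.
The 5×10 boundary matrix has rank 4 and Smith normal form diag(1,1,1,1).

Boundary ∂_2: C_2 → C_1 acts by ∂[p,q,r] = [q,r] − [p,r] + [p,q]. For instance
  ∂[v_0,v_2,v_3] = [v_2,v_3] − [v_0,v_3] + [v_0,v_2],
  ∂[v_0,v_1,v_2] = [v_1,v_2] − [v_0,v_2] + [v_0,v_1].
The resulting 10×5 matrix has rank 5, and its Smith normal form has invariant factors (1,1,1,1,1).

Computing H_k = (kernel of ∂_k) / (image of ∂_{k+1}):

  H_1: rank ker ∂_1 − rank ∂_2 = (10 − 4) − 5 = 1, and the invariant factors of ∂_2 are all 1, so H_1 = Z.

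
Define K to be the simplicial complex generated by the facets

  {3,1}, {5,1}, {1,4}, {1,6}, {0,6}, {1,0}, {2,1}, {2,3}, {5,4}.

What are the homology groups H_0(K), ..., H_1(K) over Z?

H_0 ≅ Z,  H_1 ≅ Z^3.

Take the total order 0 < 1 < 2 < 3 < 4 < 5 < 6 on the vertex set. Then K (dimension 1) consists of the simplices:

  0-simplices (7): [0], [1], [2], [3], [4], [5], [6]
  1-simplices (9): [0,1], [0,6], [1,2], [1,3], [1,4], [1,5], [1,6], [2,3], [4,5]

Hence C_0 ≅ Z^7, C_1 ≅ Z^9.

∂_1: C_1 → C_0 maps an edge to its endpoints' difference, ∂[p,q] = q − p. For instance
  ∂[0,1] = [1] − [0].
This gives a 7×9 integer matrix of rank 6; reducing to Smith normal form yields diagonal entries (1,1,1,1,1,1).

Now H_k = ker ∂_k / im ∂_{k+1}, so:

  H_0: rank C_0 − rank ∂_1 = 7 − 6 = 1, and the invariant factors of ∂_1 are all 1, so H_0 = Z.
  H_1: rank ker ∂_1 − rank ∂_2 = (9 − 6) − 0 = 3, and there is no ∂_2, so H_1 = Z^3.

As a check, the Euler characteristic is 7 − 9 = -2, which agrees with 1 − 3 = -2.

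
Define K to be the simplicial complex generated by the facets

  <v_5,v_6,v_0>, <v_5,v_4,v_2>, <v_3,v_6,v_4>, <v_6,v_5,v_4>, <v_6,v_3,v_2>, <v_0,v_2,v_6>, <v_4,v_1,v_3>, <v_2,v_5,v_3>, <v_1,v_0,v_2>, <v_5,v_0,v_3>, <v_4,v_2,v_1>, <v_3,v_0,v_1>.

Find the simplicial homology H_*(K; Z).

H_0 ≅ Z,  H_1 ≅ Z_2,  H_2 = 0.

We work with the vertex ordering v_0 < v_1 < v_2 < v_3 < v_4 < v_5 < v_6. The simplices of K, each written with vertices in increasing order, are:

  0-simplices (7): [v_0], [v_1], [v_2], [v_3], [v_4], [v_5], [v_6]
  1-simplices (18): (18 of them)
  2-simplices (12): (12 of them)

so the chain groups are C_0 ≅ Z^7, C_1 ≅ Z^18, C_2 ≅ Z^12.

∂_1: C_1 → C_0 sends each edge [p,q] (with p < q) to q − p. For instance
  ∂[v_2,v_6] = [v_6] − [v_2].
The 7×18 boundary matrix has rank 6 and Smith normal form diag(1,1,1,1,1,1).

The boundary map ∂_2: C_2 → C_1 sends each 2-simplex [p,q,r] to [q,r] − [p,r] + [p,q]. For instance
  ∂[v_2,v_3,v_5] = [v_3,v_5] − [v_2,v_5] + [v_2,v_3],
  ∂[v_2,v_3,v_6] = [v_3,v_6] − [v_2,v_6] + [v_2,v_3].
The resulting 18×12 matrix has rank 12, and its Smith normal form has invariant factors (1,1,1,1,1,1,1,1,1,1,1,2).

Reading off H_k = ker ∂_k / im ∂_{k+1}:

  H_0: rank C_0 − rank ∂_1 = 7 − 6 = 1, and the invariant factors of ∂_1 are all 1, so H_0 = Z.
  H_1: rank ker ∂_1 − rank ∂_2 = (18 − 6) − 12 = 0, and ∂_2 has invariant factor 2 > 1, so H_1 = Z_2.
  H_2: rank ker ∂_2 − rank ∂_3 = (12 − 12) − 0 = 0, and there is no ∂_3, so H_2 = 0.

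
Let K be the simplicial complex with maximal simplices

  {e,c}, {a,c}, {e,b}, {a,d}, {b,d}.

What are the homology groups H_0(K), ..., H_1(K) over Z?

We work with the vertex ordering a < b < c < d < e. The simplices of K, each written with vertices in increasing order, are:

  0-simplices (5): a, b, c, d, e
  1-simplices (5): ac, ad, bd, be, ce

so the chain groups are C_0 ≅ Z^5, C_1 ≅ Z^5.

Boundary ∂_1: C_1 → C_0 is given by ∂[p,q] = [q] − [p].
The resulting 5×5 matrix has rank 4, and its Smith normal form has invariant factors (1,1,1,1).

Now H_k = ker ∂_k / im ∂_{k+1}, so:

  H_0: rank C_0 − rank ∂_1 = 5 − 4 = 1, and the invariant factors of ∂_1 are all 1, so H_0 = Z.
  H_1: rank ker ∂_1 − rank ∂_2 = (5 − 4) − 0 = 1, and there is no ∂_2, so H_1 = Z.

As a check, the Euler characteristic is 5 − 5 = 0, which agrees with 1 − 1 = 0.
(K is a triangulation of the circle S^1.)

H_0 ≅ Z,  H_1 ≅ Z.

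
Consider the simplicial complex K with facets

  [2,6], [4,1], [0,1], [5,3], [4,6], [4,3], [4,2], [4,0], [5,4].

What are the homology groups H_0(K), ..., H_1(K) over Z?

H_0 = Z,  H_1 = Z^3.

We work with the vertex ordering 0 < 1 < 2 < 3 < 4 < 5 < 6. The simplices of K, each written with vertices in increasing order, are:

  0-simplices (7): [0], [1], [2], [3], [4], [5], [6]
  1-simplices (9): [0,1], [0,4], [1,4], [2,4], [2,6], [3,4], [3,5], [4,5], [4,6]

giving chain groups C_0 ≅ Z^7, C_1 ≅ Z^9.

Boundary ∂_1: C_1 → C_0 maps an edge to its endpoints' difference, ∂[p,q] = q − p.
The resulting 7×9 matrix has rank 6, and its Smith normal form has invariant factors (1,1,1,1,1,1).

Computing H_k = (kernel of ∂_k) / (image of ∂_{k+1}):

  H_0: rank C_0 − rank ∂_1 = 7 − 6 = 1, and the invariant factors of ∂_1 are all 1, so H_0 = Z.
  H_1: rank ker ∂_1 − rank ∂_2 = (9 − 6) − 0 = 3, and there is no ∂_2, so H_1 = Z^3.

(K is a triangulation of a wedge of 3 circles.)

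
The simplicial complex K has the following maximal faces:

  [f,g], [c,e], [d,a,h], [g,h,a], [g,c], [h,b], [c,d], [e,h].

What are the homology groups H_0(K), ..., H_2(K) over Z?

Take the total order a < b < c < d < e < f < g < h on the vertex set. Then K (dimension 2) consists of the simplices:

  0-simplices (8): a, b, c, d, e, f, g, h
  1-simplices (11): ad, ag, ah, bh, cd, ce, cg, dh, eh, fg, gh
  2-simplices (2): adh, agh

Hence C_0 ≅ Z^8, C_1 ≅ Z^11, C_2 ≅ Z^2.

∂_1: C_1 → C_0 maps an edge to its endpoints' difference, ∂[p,q] = q − p.
This gives a 8×11 integer matrix of rank 7; reducing to Smith normal form yields diagonal entries (1,1,1,1,1,1,1).

The boundary map ∂_2: C_2 → C_1 acts by ∂[p,q,r] = [q,r] − [p,r] + [p,q]. For instance
  ∂agh = gh − ah + ag,
  ∂adh = dh − ah + ad.
The 11×2 boundary matrix has rank 2 and Smith normal form diag(1,1).

Now H_k = ker ∂_k / im ∂_{k+1}, so:

  H_0: rank C_0 − rank ∂_1 = 8 − 7 = 1, and the invariant factors of ∂_1 are all 1, so H_0 ≅ Z.
  H_1: rank ker ∂_1 − rank ∂_2 = (11 − 7) − 2 = 2, and the invariant factors of ∂_2 are all 1, so H_1 ≅ Z^2.
  H_2: rank ker ∂_2 − rank ∂_3 = (2 − 2) − 0 = 0, and there is no ∂_3, so H_2 ≅ 0.

H_0 ≅ Z,  H_1 ≅ Z^2,  H_2 = 0.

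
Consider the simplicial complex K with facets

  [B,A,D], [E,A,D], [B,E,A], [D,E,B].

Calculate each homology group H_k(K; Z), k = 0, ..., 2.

H_0 ≅ Z,  H_1 = 0,  H_2 ≅ Z.

Take the total order A < B < D < E on the vertex set. Then K (dimension 2) consists of the simplices:

  0-simplices (4): A, B, D, E
  1-simplices (6): AB, AD, AE, BD, BE, DE
  2-simplices (4): ABD, ABE, ADE, BDE

Hence C_0 ≅ Z^4, C_1 ≅ Z^6, C_2 ≅ Z^4.

The boundary map ∂_1: C_1 → C_0 is given by ∂[p,q] = [q] − [p].
This gives a 4×6 integer matrix of rank 3; reducing to Smith normal form yields diagonal entries (1,1,1).

∂_2: C_2 → C_1 acts by ∂[p,q,r] = [q,r] − [p,r] + [p,q]. For instance
  ∂BDE = DE − BE + BD,
  ∂ABD = BD − AD + AB.
As a 6×4 matrix over Z this has rank 3, with invariant factors (1,1,1).

Reading off H_k = ker ∂_k / im ∂_{k+1}:

  H_0: rank C_0 − rank ∂_1 = 4 − 3 = 1, and the invariant factors of ∂_1 are all 1, so H_0 ≅ Z.
  H_1: rank ker ∂_1 − rank ∂_2 = (6 − 3) − 3 = 0, and the invariant factors of ∂_2 are all 1, so H_1 ≅ 0.
  H_2: rank ker ∂_2 − rank ∂_3 = (4 − 3) − 0 = 1, and there is no ∂_3, so H_2 ≅ Z.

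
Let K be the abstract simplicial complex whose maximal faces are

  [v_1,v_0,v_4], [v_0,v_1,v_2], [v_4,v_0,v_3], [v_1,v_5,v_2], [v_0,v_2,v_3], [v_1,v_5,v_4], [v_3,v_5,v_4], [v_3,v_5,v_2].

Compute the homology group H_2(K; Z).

K has 6 vertices, 12 edges, 8 triangles.
rank ∂_2 = 7, rank ∂_3 = 0 ⇒ b_2 = 8 − 7 − 0 = 1. So H_2 = Z.

H_2 = Z.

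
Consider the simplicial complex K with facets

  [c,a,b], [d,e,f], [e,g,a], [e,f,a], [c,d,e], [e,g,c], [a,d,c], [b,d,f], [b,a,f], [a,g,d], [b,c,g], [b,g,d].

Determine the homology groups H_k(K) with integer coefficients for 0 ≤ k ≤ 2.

K has 7 vertices, 18 edges, 12 triangles.
rank ∂_0 = 0, rank ∂_1 = 6 ⇒ b_0 = 7 − 0 − 6 = 1; all invariant factors of ∂_1 are 1 so no torsion. So H_0 ≅ Z.
rank ∂_1 = 6, rank ∂_2 = 12 ⇒ b_1 = 18 − 6 − 12 = 0; ∂_2 has invariant factor(s) [2] giving torsion. So H_1 ≅ Z/2Z.
rank ∂_2 = 12, rank ∂_3 = 0 ⇒ b_2 = 12 − 12 − 0 = 0. So H_2 ≅ 0.

H_0 = Z,  H_1 = Z/2Z,  H_2 = 0.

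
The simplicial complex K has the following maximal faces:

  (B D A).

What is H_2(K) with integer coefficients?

H_2 ≅ 0.

Fix the vertex order A < B < D and write every simplex with vertices in increasing order. Then dim K = 2 and the simplices of K are:

  0-simplices (3): A, B, D
  1-simplices (3): AB, AD, BD
  2-simplices (1): ABD

Hence C_0 ≅ Z^3, C_1 ≅ Z^3, C_2 ≅ Z^1.

Boundary ∂_1: C_1 → C_0 sends each edge [p,q] (with p < q) to q − p. For instance
  ∂BD = D − B.
The 3×3 boundary matrix has rank 2 and Smith normal form diag(1,1).

∂_2: C_2 → C_1 maps a triangle to the signed sum of its edges. For instance
  ∂ABD = BD − AD + AB.
The resulting 3×1 matrix has rank 1, and its Smith normal form has invariant factors (1).

Reading off H_k = ker ∂_k / im ∂_{k+1}:

  H_2: rank ker ∂_2 − rank ∂_3 = (1 − 1) − 0 = 0, and there is no ∂_3, so H_2 ≅ 0.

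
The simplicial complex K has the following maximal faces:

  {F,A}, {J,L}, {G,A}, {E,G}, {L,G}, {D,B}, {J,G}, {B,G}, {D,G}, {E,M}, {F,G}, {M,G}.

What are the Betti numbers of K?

Take the total order A < B < D < E < F < G < J < L < M on the vertex set. Then K (dimension 1) consists of the simplices:

  0-simplices (9): A, B, D, E, F, G, J, L, M
  1-simplices (12): AF, AG, BD, BG, DG, EG, EM, FG, GJ, GL, GM, JL

Hence C_0 ≅ Z^9, C_1 ≅ Z^12.

The boundary map ∂_1: C_1 → C_0 sends each edge [p,q] (with p < q) to q − p. For instance
  ∂GL = L − G.
This gives a 9×12 integer matrix of rank 8; reducing to Smith normal form yields diagonal entries (1,1,1,1,1,1,1,1).

Computing H_k = (kernel of ∂_k) / (image of ∂_{k+1}):

  H_0: rank C_0 − rank ∂_1 = 9 − 8 = 1, and the invariant factors of ∂_1 are all 1, so H_0 = Z.
  H_1: rank ker ∂_1 − rank ∂_2 = (12 − 8) − 0 = 4, and there is no ∂_2, so H_1 = Z^4.

(K is a triangulation of a wedge of 4 circles.)

Hence the Betti numbers are b_0 = 1, b_1 = 4.

b_0 = 1, b_1 = 4.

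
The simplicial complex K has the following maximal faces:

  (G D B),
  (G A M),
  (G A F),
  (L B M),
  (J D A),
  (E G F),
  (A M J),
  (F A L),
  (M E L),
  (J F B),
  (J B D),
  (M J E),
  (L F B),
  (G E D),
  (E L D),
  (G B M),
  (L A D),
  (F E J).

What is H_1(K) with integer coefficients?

H_1 ≅ Z^2.

K has 9 vertices, 27 edges, 18 triangles.
rank ∂_1 = 8, rank ∂_2 = 17 ⇒ b_1 = 27 − 8 − 17 = 2; all invariant factors of ∂_2 are 1 so no torsion. So H_1 = Z^2.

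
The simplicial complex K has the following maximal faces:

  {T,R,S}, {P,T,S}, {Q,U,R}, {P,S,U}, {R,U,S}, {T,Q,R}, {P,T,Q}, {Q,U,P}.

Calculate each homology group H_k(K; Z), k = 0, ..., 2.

Order the vertices as P < Q < R < S < T < U. Listing each simplex with vertices in this order, K has dimension 2 with simplices:

  0-simplices (6): P, Q, R, S, T, U
  1-simplices (12): PQ, PS, PT, PU, QR, QT, QU, RS, RT, RU, ST, SU
  2-simplices (8): PQT, PQU, PST, PSU, QRT, QRU, RST, RSU

so the chain groups are C_0 ≅ Z^6, C_1 ≅ Z^12, C_2 ≅ Z^8.

∂_1: C_1 → C_0 maps an edge to its endpoints' difference, ∂[p,q] = q − p. For instance
  ∂QR = R − Q.
The 6×12 boundary matrix has rank 5 and Smith normal form diag(1,1,1,1,1).

∂_2: C_2 → C_1 sends each 2-simplex [p,q,r] to [q,r] − [p,r] + [p,q]. For instance
  ∂QRT = RT − QT + QR,
  ∂PQT = QT − PT + PQ.
As a 12×8 matrix over Z this has rank 7, with invariant factors (1,1,1,1,1,1,1).

Reading off H_k = ker ∂_k / im ∂_{k+1}:

  H_0: rank C_0 − rank ∂_1 = 6 − 5 = 1, and the invariant factors of ∂_1 are all 1, so H_0 = Z.
  H_1: rank ker ∂_1 − rank ∂_2 = (12 − 5) − 7 = 0, and the invariant factors of ∂_2 are all 1, so H_1 = 0.
  H_2: rank ker ∂_2 − rank ∂_3 = (8 − 7) − 0 = 1, and there is no ∂_3, so H_2 = Z.

As a check, the Euler characteristic is 6 − 12 + 8 = 2, which agrees with 1 − 0 + 1 = 2.

H_0 = Z,  H_1 = 0,  H_2 = Z.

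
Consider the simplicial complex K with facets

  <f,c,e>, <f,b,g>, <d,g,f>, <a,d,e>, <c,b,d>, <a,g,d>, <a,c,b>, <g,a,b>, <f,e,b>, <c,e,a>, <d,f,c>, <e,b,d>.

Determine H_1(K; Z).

Fix the vertex order a < b < c < d < e < f < g and write every simplex with vertices in increasing order. Then dim K = 2 and the simplices of K are:

  0-simplices (7): a, b, c, d, e, f, g
  1-simplices (18): ab, ac, ad, ae, ag, bc, bd, be, bf, bg, cd, ce, cf, de, df, dg, ef, fg
  2-simplices (12): abc, abg, ace, ade, adg, bcd, bde, bef, bfg, cdf, cef, dfg

giving chain groups C_0 ≅ Z^7, C_1 ≅ Z^18, C_2 ≅ Z^12.

The boundary map ∂_1: C_1 → C_0 maps an edge to its endpoints' difference, ∂[p,q] = q − p.
The resulting 7×18 matrix has rank 6, and its Smith normal form has invariant factors (1,1,1,1,1,1).

Boundary ∂_2: C_2 → C_1 acts by ∂[p,q,r] = [q,r] − [p,r] + [p,q]. For instance
  ∂bde = de − be + bd,
  ∂bcd = cd − bd + bc.
As a 18×12 matrix over Z this has rank 12, with invariant factors (1,1,1,1,1,1,1,1,1,1,1,2).

From H_k ≅ ker(∂_k) / im(∂_{k+1}) we obtain:

  H_1: rank ker ∂_1 − rank ∂_2 = (18 − 6) − 12 = 0, and ∂_2 has invariant factor 2 > 1, so H_1 = Z/2Z.

(K is a triangulation of the real projective plane RP^2.)

H_1 = Z/2Z.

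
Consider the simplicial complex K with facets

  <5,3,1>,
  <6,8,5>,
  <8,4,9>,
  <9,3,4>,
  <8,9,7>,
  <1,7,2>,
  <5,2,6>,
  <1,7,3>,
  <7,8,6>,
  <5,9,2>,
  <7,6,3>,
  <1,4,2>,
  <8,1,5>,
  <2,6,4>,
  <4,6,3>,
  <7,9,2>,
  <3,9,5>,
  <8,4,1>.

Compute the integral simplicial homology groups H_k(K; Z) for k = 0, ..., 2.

H_0 ≅ Z,  H_1 ≅ Z^2,  H_2 ≅ Z.

Fix the vertex order 1 < 2 < 3 < 4 < 5 < 6 < 7 < 8 < 9 and write every simplex with vertices in increasing order. Then dim K = 2 and the simplices of K are:

  0-simplices (9): [1], [2], [3], [4], [5], [6], [7], [8], [9]
  1-simplices (27): (27 of them)
  2-simplices (18): [1,2,4], [1,2,7], [1,3,5], [1,3,7], [1,4,8], [1,5,8], [2,4,6], [2,5,6], [2,5,9], [2,7,9], [3,4,6], [3,4,9], [3,5,9], [3,6,7], [4,8,9], [5,6,8], [6,7,8], [7,8,9]

giving chain groups C_0 ≅ Z^9, C_1 ≅ Z^27, C_2 ≅ Z^18.

∂_1: C_1 → C_0 maps an edge to its endpoints' difference, ∂[p,q] = q − p.
This gives a 9×27 integer matrix of rank 8; reducing to Smith normal form yields diagonal entries (1,1,1,1,1,1,1,1).

The boundary map ∂_2: C_2 → C_1 maps a triangle to the signed sum of its edges. For instance
  ∂[2,7,9] = [7,9] − [2,9] + [2,7],
  ∂[1,2,7] = [2,7] − [1,7] + [1,2].
This gives a 27×18 integer matrix of rank 17; reducing to Smith normal form yields diagonal entries (1,1,1,1,1,1,1,1,1,1,1,1,1,1,1,1,1).

Computing H_k = (kernel of ∂_k) / (image of ∂_{k+1}):

  H_0: rank C_0 − rank ∂_1 = 9 − 8 = 1, and the invariant factors of ∂_1 are all 1, so H_0 = Z.
  H_1: rank ker ∂_1 − rank ∂_2 = (27 − 8) − 17 = 2, and the invariant factors of ∂_2 are all 1, so H_1 = Z^2.
  H_2: rank ker ∂_2 − rank ∂_3 = (18 − 17) − 0 = 1, and there is no ∂_3, so H_2 = Z.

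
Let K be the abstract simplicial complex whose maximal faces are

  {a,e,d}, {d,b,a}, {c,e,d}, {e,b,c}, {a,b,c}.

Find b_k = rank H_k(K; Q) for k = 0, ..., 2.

b_0 = 1, b_1 = 1, b_2 = 0.

We work with the vertex ordering a < b < c < d < e. The simplices of K, each written with vertices in increasing order, are:

  0-simplices (5): a, b, c, d, e
  1-simplices (10): ab, ac, ad, ae, bc, bd, be, cd, ce, de
  2-simplices (5): abc, abd, ade, bce, cde

so the chain groups are C_0 ≅ Z^5, C_1 ≅ Z^10, C_2 ≅ Z^5.

∂_1: C_1 → C_0 sends each edge [p,q] (with p < q) to q − p. For instance
  ∂bc = c − b.
As a 5×10 matrix over Z this has rank 4, with invariant factors (1,1,1,1).

The boundary map ∂_2: C_2 → C_1 sends each 2-simplex [p,q,r] to [q,r] − [p,r] + [p,q]. For instance
  ∂ade = de − ae + ad,
  ∂abd = bd − ad + ab.
This gives a 10×5 integer matrix of rank 5; reducing to Smith normal form yields diagonal entries (1,1,1,1,1).

Reading off H_k = ker ∂_k / im ∂_{k+1}:

  H_0: rank C_0 − rank ∂_1 = 5 − 4 = 1, and the invariant factors of ∂_1 are all 1, so H_0 ≅ Z.
  H_1: rank ker ∂_1 − rank ∂_2 = (10 − 4) − 5 = 1, and the invariant factors of ∂_2 are all 1, so H_1 ≅ Z.
  H_2: rank ker ∂_2 − rank ∂_3 = (5 − 5) − 0 = 0, and there is no ∂_3, so H_2 ≅ 0.

As a check, the Euler characteristic is 5 − 10 + 5 = 0, which agrees with 1 − 1 + 0 = 0.

Hence the Betti numbers are b_0 = 1, b_1 = 1, b_2 = 0.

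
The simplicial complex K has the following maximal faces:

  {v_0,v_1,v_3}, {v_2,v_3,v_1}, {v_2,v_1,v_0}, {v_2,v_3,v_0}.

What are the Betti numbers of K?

We work with the vertex ordering v_0 < v_1 < v_2 < v_3. The simplices of K, each written with vertices in increasing order, are:

  0-simplices (4): [v_0], [v_1], [v_2], [v_3]
  1-simplices (6): [v_0,v_1], [v_0,v_2], [v_0,v_3], [v_1,v_2], [v_1,v_3], [v_2,v_3]
  2-simplices (4): [v_0,v_1,v_2], [v_0,v_1,v_3], [v_0,v_2,v_3], [v_1,v_2,v_3]

giving chain groups C_0 ≅ Z^4, C_1 ≅ Z^6, C_2 ≅ Z^4.

∂_1: C_1 → C_0 maps an edge to its endpoints' difference, ∂[p,q] = q − p.
The resulting 4×6 matrix has rank 3, and its Smith normal form has invariant factors (1,1,1).

∂_2: C_2 → C_1 maps a triangle to the signed sum of its edges. For instance
  ∂[v_1,v_2,v_3] = [v_2,v_3] − [v_1,v_3] + [v_1,v_2],
  ∂[v_0,v_2,v_3] = [v_2,v_3] − [v_0,v_3] + [v_0,v_2].
The resulting 6×4 matrix has rank 3, and its Smith normal form has invariant factors (1,1,1).

Now H_k = ker ∂_k / im ∂_{k+1}, so:

  H_0: rank C_0 − rank ∂_1 = 4 − 3 = 1, and the invariant factors of ∂_1 are all 1, so H_0 = Z.
  H_1: rank ker ∂_1 − rank ∂_2 = (6 − 3) − 3 = 0, and the invariant factors of ∂_2 are all 1, so H_1 = 0.
  H_2: rank ker ∂_2 − rank ∂_3 = (4 − 3) − 0 = 1, and there is no ∂_3, so H_2 = Z.

As a check, the Euler characteristic is 4 − 6 + 4 = 2, which agrees with 1 − 0 + 1 = 2.

Hence the Betti numbers are b_0 = 1, b_1 = 0, b_2 = 1.

b_0 = 1, b_1 = 0, b_2 = 1.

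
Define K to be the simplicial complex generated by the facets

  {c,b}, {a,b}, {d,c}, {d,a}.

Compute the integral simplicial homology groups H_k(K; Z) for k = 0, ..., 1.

H_0 = Z,  H_1 = Z.

Take the total order a < b < c < d on the vertex set. Then K (dimension 1) consists of the simplices:

  0-simplices (4): a, b, c, d
  1-simplices (4): ab, ad, bc, cd

Hence C_0 ≅ Z^4, C_1 ≅ Z^4.

The boundary map ∂_1: C_1 → C_0 is given by ∂[p,q] = [q] − [p]. For instance
  ∂ab = b − a.
This gives a 4×4 integer matrix of rank 3; reducing to Smith normal form yields diagonal entries (1,1,1).

Computing H_k = (kernel of ∂_k) / (image of ∂_{k+1}):

  H_0: rank C_0 − rank ∂_1 = 4 − 3 = 1, and the invariant factors of ∂_1 are all 1, so H_0 = Z.
  H_1: rank ker ∂_1 − rank ∂_2 = (4 − 3) − 0 = 1, and there is no ∂_2, so H_1 = Z.

As a check, the Euler characteristic is 4 − 4 = 0, which agrees with 1 − 1 = 0.
(K is a triangulation of the circle S^1.)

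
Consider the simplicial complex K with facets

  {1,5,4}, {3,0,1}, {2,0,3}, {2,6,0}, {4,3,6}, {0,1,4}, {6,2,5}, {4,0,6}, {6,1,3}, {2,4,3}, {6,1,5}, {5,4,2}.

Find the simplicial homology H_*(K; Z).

Fix the vertex order 0 < 1 < 2 < 3 < 4 < 5 < 6 and write every simplex with vertices in increasing order. Then dim K = 2 and the simplices of K are:

  0-simplices (7): [0], [1], [2], [3], [4], [5], [6]
  1-simplices (18): [0,1], [0,2], [0,3], [0,4], [0,6], [1,3], [1,4], [1,5], [1,6], [2,3], [2,4], [2,5], [2,6], [3,4], [3,6], [4,5], [4,6], [5,6]
  2-simplices (12): [0,1,3], [0,1,4], [0,2,3], [0,2,6], [0,4,6], [1,3,6], [1,4,5], [1,5,6], [2,3,4], [2,4,5], [2,5,6], [3,4,6]

so the chain groups are C_0 ≅ Z^7, C_1 ≅ Z^18, C_2 ≅ Z^12.

Boundary ∂_1: C_1 → C_0 is given by ∂[p,q] = [q] − [p]. For instance
  ∂[4,5] = [5] − [4].
The resulting 7×18 matrix has rank 6, and its Smith normal form has invariant factors (1,1,1,1,1,1).

Boundary ∂_2: C_2 → C_1 maps a triangle to the signed sum of its edges. For instance
  ∂[2,5,6] = [5,6] − [2,6] + [2,5],
  ∂[1,3,6] = [3,6] − [1,6] + [1,3].
The resulting 18×12 matrix has rank 12, and its Smith normal form has invariant factors (1,1,1,1,1,1,1,1,1,1,1,2).

Now H_k = ker ∂_k / im ∂_{k+1}, so:

  H_0: rank C_0 − rank ∂_1 = 7 − 6 = 1, and the invariant factors of ∂_1 are all 1, so H_0 = Z.
  H_1: rank ker ∂_1 − rank ∂_2 = (18 − 6) − 12 = 0, and ∂_2 has invariant factor 2 > 1, so H_1 = Z/2Z.
  H_2: rank ker ∂_2 − rank ∂_3 = (12 − 12) − 0 = 0, and there is no ∂_3, so H_2 = 0.

As a check, the Euler characteristic is 7 − 18 + 12 = 1, which agrees with 1 − 0 + 0 = 1.

H_0 ≅ Z,  H_1 ≅ Z/2Z,  H_2 = 0.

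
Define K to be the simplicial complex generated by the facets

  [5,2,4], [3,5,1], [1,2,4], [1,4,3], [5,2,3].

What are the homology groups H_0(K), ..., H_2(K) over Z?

H_0 = Z,  H_1 = Z,  H_2 = 0.

Order the vertices as 1 < 2 < 3 < 4 < 5. Listing each simplex with vertices in this order, K has dimension 2 with simplices:

  0-simplices (5): [1], [2], [3], [4], [5]
  1-simplices (10): [1,2], [1,3], [1,4], [1,5], [2,3], [2,4], [2,5], [3,4], [3,5], [4,5]
  2-simplices (5): [1,2,4], [1,3,4], [1,3,5], [2,3,5], [2,4,5]

Hence C_0 ≅ Z^5, C_1 ≅ Z^10, C_2 ≅ Z^5.

The boundary map ∂_1: C_1 → C_0 is given by ∂[p,q] = [q] − [p]. For instance
  ∂[4,5] = [5] − [4].
This gives a 5×10 integer matrix of rank 4; reducing to Smith normal form yields diagonal entries (1,1,1,1).

The boundary map ∂_2: C_2 → C_1 maps a triangle to the signed sum of its edges. For instance
  ∂[1,3,5] = [3,5] − [1,5] + [1,3],
  ∂[1,2,4] = [2,4] − [1,4] + [1,2].
This gives a 10×5 integer matrix of rank 5; reducing to Smith normal form yields diagonal entries (1,1,1,1,1).

From H_k ≅ ker(∂_k) / im(∂_{k+1}) we obtain:

  H_0: rank C_0 − rank ∂_1 = 5 − 4 = 1, and the invariant factors of ∂_1 are all 1, so H_0 ≅ Z.
  H_1: rank ker ∂_1 − rank ∂_2 = (10 − 4) − 5 = 1, and the invariant factors of ∂_2 are all 1, so H_1 ≅ Z.
  H_2: rank ker ∂_2 − rank ∂_3 = (5 − 5) − 0 = 0, and there is no ∂_3, so H_2 ≅ 0.

As a check, the Euler characteristic is 5 − 10 + 5 = 0, which agrees with 1 − 1 + 0 = 0.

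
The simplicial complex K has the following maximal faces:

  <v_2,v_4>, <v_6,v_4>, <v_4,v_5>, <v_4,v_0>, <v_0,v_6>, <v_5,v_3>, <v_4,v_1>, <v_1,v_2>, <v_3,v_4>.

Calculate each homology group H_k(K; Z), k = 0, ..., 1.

Order the vertices as v_0 < v_1 < v_2 < v_3 < v_4 < v_5 < v_6. Listing each simplex with vertices in this order, K has dimension 1 with simplices:

  0-simplices (7): [v_0], [v_1], [v_2], [v_3], [v_4], [v_5], [v_6]
  1-simplices (9): [v_0,v_4], [v_0,v_6], [v_1,v_2], [v_1,v_4], [v_2,v_4], [v_3,v_4], [v_3,v_5], [v_4,v_5], [v_4,v_6]

so the chain groups are C_0 ≅ Z^7, C_1 ≅ Z^9.

The boundary map ∂_1: C_1 → C_0 sends each edge [p,q] (with p < q) to q − p.
As a 7×9 matrix over Z this has rank 6, with invariant factors (1,1,1,1,1,1).

From H_k ≅ ker(∂_k) / im(∂_{k+1}) we obtain:

  H_0: rank C_0 − rank ∂_1 = 7 − 6 = 1, and the invariant factors of ∂_1 are all 1, so H_0 ≅ Z.
  H_1: rank ker ∂_1 − rank ∂_2 = (9 − 6) − 0 = 3, and there is no ∂_2, so H_1 ≅ Z^3.

As a check, the Euler characteristic is 7 − 9 = -2, which agrees with 1 − 3 = -2.

H_0 ≅ Z,  H_1 ≅ Z^3.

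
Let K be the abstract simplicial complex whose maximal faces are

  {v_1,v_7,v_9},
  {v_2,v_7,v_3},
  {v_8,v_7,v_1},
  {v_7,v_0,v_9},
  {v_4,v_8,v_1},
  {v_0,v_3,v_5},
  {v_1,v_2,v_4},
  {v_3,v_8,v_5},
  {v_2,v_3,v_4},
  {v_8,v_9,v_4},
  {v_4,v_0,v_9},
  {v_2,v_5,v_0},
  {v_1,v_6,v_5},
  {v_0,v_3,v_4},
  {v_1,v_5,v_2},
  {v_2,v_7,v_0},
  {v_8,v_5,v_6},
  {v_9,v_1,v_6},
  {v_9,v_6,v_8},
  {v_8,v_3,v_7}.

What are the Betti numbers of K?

Take the total order v_0 < v_1 < v_2 < v_3 < v_4 < v_5 < v_6 < v_7 < v_8 < v_9 on the vertex set. Then K (dimension 2) consists of the simplices:

  0-simplices (10): [v_0], [v_1], [v_2], [v_3], [v_4], [v_5], [v_6], [v_7], [v_8], [v_9]
  1-simplices (30): (30 of them)
  2-simplices (20): (20 of them)

giving chain groups C_0 ≅ Z^10, C_1 ≅ Z^30, C_2 ≅ Z^20.

∂_1: C_1 → C_0 sends each edge [p,q] (with p < q) to q − p. For instance
  ∂[v_3,v_7] = [v_7] − [v_3].
The 10×30 boundary matrix has rank 9 and Smith normal form diag(1,1,1,1,1,1,1,1,1).

The boundary map ∂_2: C_2 → C_1 acts by ∂[p,q,r] = [q,r] − [p,r] + [p,q]. For instance
  ∂[v_1,v_4,v_8] = [v_4,v_8] − [v_1,v_8] + [v_1,v_4],
  ∂[v_1,v_5,v_6] = [v_5,v_6] − [v_1,v_6] + [v_1,v_5].
This gives a 30×20 integer matrix of rank 20; reducing to Smith normal form yields diagonal entries (1,1,1,1,1,1,1,1,1,1,1,1,1,1,1,1,1,1,1,2).

Reading off H_k = ker ∂_k / im ∂_{k+1}:

  H_0: rank C_0 − rank ∂_1 = 10 − 9 = 1, and the invariant factors of ∂_1 are all 1, so H_0 = Z.
  H_1: rank ker ∂_1 − rank ∂_2 = (30 − 9) − 20 = 1, and ∂_2 has invariant factor 2 > 1, so H_1 = Z ⊕ Z/2.
  H_2: rank ker ∂_2 − rank ∂_3 = (20 − 20) − 0 = 0, and there is no ∂_3, so H_2 = 0.

Hence the Betti numbers are b_0 = 1, b_1 = 1, b_2 = 0.

b_0 = 1, b_1 = 1, b_2 = 0.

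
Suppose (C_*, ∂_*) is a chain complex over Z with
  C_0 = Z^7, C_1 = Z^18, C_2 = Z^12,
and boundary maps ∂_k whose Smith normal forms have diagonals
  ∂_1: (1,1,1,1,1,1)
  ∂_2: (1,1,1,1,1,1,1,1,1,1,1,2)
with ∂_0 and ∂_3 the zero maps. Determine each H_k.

H_0 = Z,  H_1 = Z/2,  H_2 = 0.

H_0: b_0 = 7 − 0 − 6 = 1; torsion from ∂_1 factors > 1: none. So H_0 = Z.
H_1: b_1 = 18 − 6 − 12 = 0; torsion from ∂_2 factors > 1: [2]. So H_1 = Z/2.
H_2: b_2 = 12 − 12 − 0 = 0; torsion from ∂_3 factors > 1: none. So H_2 = 0.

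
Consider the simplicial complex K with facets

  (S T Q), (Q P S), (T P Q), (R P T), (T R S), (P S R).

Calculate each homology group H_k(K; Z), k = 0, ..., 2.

H_0 = Z,  H_1 = 0,  H_2 = Z.

K has 5 vertices, 9 edges, 6 triangles.
rank ∂_0 = 0, rank ∂_1 = 4 ⇒ b_0 = 5 − 0 − 4 = 1; all invariant factors of ∂_1 are 1 so no torsion. So H_0 = Z.
rank ∂_1 = 4, rank ∂_2 = 5 ⇒ b_1 = 9 − 4 − 5 = 0; all invariant factors of ∂_2 are 1 so no torsion. So H_1 = 0.
rank ∂_2 = 5, rank ∂_3 = 0 ⇒ b_2 = 6 − 5 − 0 = 1. So H_2 = Z.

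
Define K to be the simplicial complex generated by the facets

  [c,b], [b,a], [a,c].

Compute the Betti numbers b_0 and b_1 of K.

b_0 = 1, b_1 = 1.

Fix the vertex order a < b < c and write every simplex with vertices in increasing order. Then dim K = 1 and the simplices of K are:

  0-simplices (3): a, b, c
  1-simplices (3): ab, ac, bc

giving chain groups C_0 ≅ Z^3, C_1 ≅ Z^3.

∂_1: C_1 → C_0 maps an edge to its endpoints' difference, ∂[p,q] = q − p. For instance
  ∂ab = b − a.
This gives a 3×3 integer matrix of rank 2; reducing to Smith normal form yields diagonal entries (1,1).

Now H_k = ker ∂_k / im ∂_{k+1}, so:

  H_0: rank C_0 − rank ∂_1 = 3 − 2 = 1, and the invariant factors of ∂_1 are all 1, so H_0 ≅ Z.
  H_1: rank ker ∂_1 − rank ∂_2 = (3 − 2) − 0 = 1, and there is no ∂_2, so H_1 ≅ Z.

Hence the Betti numbers are b_0 = 1, b_1 = 1.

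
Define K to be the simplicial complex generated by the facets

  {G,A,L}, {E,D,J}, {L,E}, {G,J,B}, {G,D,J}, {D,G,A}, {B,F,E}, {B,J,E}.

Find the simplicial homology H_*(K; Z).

H_0 ≅ Z,  H_1 ≅ Z,  H_2 = 0.

Take the total order A < B < D < E < F < G < J < L on the vertex set. Then K (dimension 2) consists of the simplices:

  0-simplices (8): A, B, D, E, F, G, J, L
  1-simplices (15): AD, AG, AL, BE, BF, BG, BJ, DE, DG, DJ, EF, EJ, EL, GJ, GL
  2-simplices (7): ADG, AGL, BEF, BEJ, BGJ, DEJ, DGJ

so the chain groups are C_0 ≅ Z^8, C_1 ≅ Z^15, C_2 ≅ Z^7.

The boundary map ∂_1: C_1 → C_0 is given by ∂[p,q] = [q] − [p]. For instance
  ∂AL = L − A.
The resulting 8×15 matrix has rank 7, and its Smith normal form has invariant factors (1,1,1,1,1,1,1).

∂_2: C_2 → C_1 maps a triangle to the signed sum of its edges. For instance
  ∂BGJ = GJ − BJ + BG,
  ∂BEJ = EJ − BJ + BE.
As a 15×7 matrix over Z this has rank 7, with invariant factors (1,1,1,1,1,1,1).

From H_k ≅ ker(∂_k) / im(∂_{k+1}) we obtain:

  H_0: rank C_0 − rank ∂_1 = 8 − 7 = 1, and the invariant factors of ∂_1 are all 1, so H_0 = Z.
  H_1: rank ker ∂_1 − rank ∂_2 = (15 − 7) − 7 = 1, and the invariant factors of ∂_2 are all 1, so H_1 = Z.
  H_2: rank ker ∂_2 − rank ∂_3 = (7 − 7) − 0 = 0, and there is no ∂_3, so H_2 = 0.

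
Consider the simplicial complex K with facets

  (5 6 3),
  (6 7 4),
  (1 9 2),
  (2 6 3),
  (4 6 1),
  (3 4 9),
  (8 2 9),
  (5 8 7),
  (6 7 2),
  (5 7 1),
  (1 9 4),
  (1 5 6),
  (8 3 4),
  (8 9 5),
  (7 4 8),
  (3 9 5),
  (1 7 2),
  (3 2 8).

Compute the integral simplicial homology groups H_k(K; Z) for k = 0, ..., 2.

H_0 ≅ Z,  H_1 ≅ Z ⊕ Z/2Z,  H_2 = 0.

Order the vertices as 1 < 2 < 3 < 4 < 5 < 6 < 7 < 8 < 9. Listing each simplex with vertices in this order, K has dimension 2 with simplices:

  0-simplices (9): [1], [2], [3], [4], [5], [6], [7], [8], [9]
  1-simplices (27): (27 of them)
  2-simplices (18): [1,2,7], [1,2,9], [1,4,6], [1,4,9], [1,5,6], [1,5,7], [2,3,6], [2,3,8], [2,6,7], [2,8,9], [3,4,8], [3,4,9], [3,5,6], [3,5,9], [4,6,7], [4,7,8], [5,7,8], [5,8,9]

so the chain groups are C_0 ≅ Z^9, C_1 ≅ Z^27, C_2 ≅ Z^18.

Boundary ∂_1: C_1 → C_0 maps an edge to its endpoints' difference, ∂[p,q] = q − p.
The resulting 9×27 matrix has rank 8, and its Smith normal form has invariant factors (1,1,1,1,1,1,1,1).

Boundary ∂_2: C_2 → C_1 sends each 2-simplex [p,q,r] to [q,r] − [p,r] + [p,q]. For instance
  ∂[1,5,7] = [5,7] − [1,7] + [1,5],
  ∂[1,5,6] = [5,6] − [1,6] + [1,5].
The resulting 27×18 matrix has rank 18, and its Smith normal form has invariant factors (1,1,1,1,1,1,1,1,1,1,1,1,1,1,1,1,1,2).

Computing H_k = (kernel of ∂_k) / (image of ∂_{k+1}):

  H_0: rank C_0 − rank ∂_1 = 9 − 8 = 1, and the invariant factors of ∂_1 are all 1, so H_0 ≅ Z.
  H_1: rank ker ∂_1 − rank ∂_2 = (27 − 8) − 18 = 1, and ∂_2 has invariant factor 2 > 1, so H_1 ≅ Z ⊕ Z/2Z.
  H_2: rank ker ∂_2 − rank ∂_3 = (18 − 18) − 0 = 0, and there is no ∂_3, so H_2 ≅ 0.

As a check, the Euler characteristic is 9 − 27 + 18 = 0, which agrees with 1 − 1 + 0 = 0.
(K is a triangulation of the Klein bottle.)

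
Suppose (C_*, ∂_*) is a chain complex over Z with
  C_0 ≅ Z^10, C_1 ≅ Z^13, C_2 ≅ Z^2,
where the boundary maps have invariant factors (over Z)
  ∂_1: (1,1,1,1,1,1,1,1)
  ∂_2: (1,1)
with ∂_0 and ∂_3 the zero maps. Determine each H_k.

H_0: b_0 = 10 − 0 − 8 = 2; torsion from ∂_1 factors > 1: none. So H_0 = Z^2.
H_1: b_1 = 13 − 8 − 2 = 3; torsion from ∂_2 factors > 1: none. So H_1 = Z^3.
H_2: b_2 = 2 − 2 − 0 = 0; torsion from ∂_3 factors > 1: none. So H_2 = 0.

H_0 = Z^2,  H_1 = Z^3,  H_2 = 0.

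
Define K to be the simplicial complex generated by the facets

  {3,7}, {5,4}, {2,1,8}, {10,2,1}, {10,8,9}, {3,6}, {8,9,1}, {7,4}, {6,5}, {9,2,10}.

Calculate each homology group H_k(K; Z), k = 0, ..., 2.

Take the total order 1 < 2 < 3 < 4 < 5 < 6 < 7 < 8 < 9 < 10 on the vertex set. Then K (dimension 2) consists of the simplices:

  0-simplices (10): [1], [2], [3], [4], [5], [6], [7], [8], [9], [10]
  1-simplices (15): [1,2], [1,8], [1,9], [1,10], [2,8], [2,9], [2,10], [3,6], [3,7], [4,5], [4,7], [5,6], [8,9], [8,10], [9,10]
  2-simplices (5): [1,2,8], [1,2,10], [1,8,9], [2,9,10], [8,9,10]

giving chain groups C_0 ≅ Z^10, C_1 ≅ Z^15, C_2 ≅ Z^5.

The boundary map ∂_1: C_1 → C_0 is given by ∂[p,q] = [q] − [p]. For instance
  ∂[2,8] = [8] − [2].
The resulting 10×15 matrix has rank 8, and its Smith normal form has invariant factors (1,1,1,1,1,1,1,1).

The boundary map ∂_2: C_2 → C_1 maps a triangle to the signed sum of its edges. For instance
  ∂[1,2,8] = [2,8] − [1,8] + [1,2],
  ∂[1,8,9] = [8,9] − [1,9] + [1,8].
The resulting 15×5 matrix has rank 5, and its Smith normal form has invariant factors (1,1,1,1,1).

From H_k ≅ ker(∂_k) / im(∂_{k+1}) we obtain:

  H_0: rank C_0 − rank ∂_1 = 10 − 8 = 2, and the invariant factors of ∂_1 are all 1, so H_0 ≅ Z^2.
  H_1: rank ker ∂_1 − rank ∂_2 = (15 − 8) − 5 = 2, and the invariant factors of ∂_2 are all 1, so H_1 ≅ Z^2.
  H_2: rank ker ∂_2 − rank ∂_3 = (5 − 5) − 0 = 0, and there is no ∂_3, so H_2 ≅ 0.

H_0 ≅ Z^2,  H_1 ≅ Z^2,  H_2 = 0.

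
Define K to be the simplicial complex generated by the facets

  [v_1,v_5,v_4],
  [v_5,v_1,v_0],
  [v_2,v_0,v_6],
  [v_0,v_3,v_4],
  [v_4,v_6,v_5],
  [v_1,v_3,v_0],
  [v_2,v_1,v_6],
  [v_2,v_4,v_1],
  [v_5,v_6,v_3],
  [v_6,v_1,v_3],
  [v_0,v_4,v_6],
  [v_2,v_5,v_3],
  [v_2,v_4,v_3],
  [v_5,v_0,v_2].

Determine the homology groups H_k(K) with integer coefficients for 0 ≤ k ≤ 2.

H_0 ≅ Z,  H_1 ≅ Z^2,  H_2 ≅ Z.

Take the total order v_0 < v_1 < v_2 < v_3 < v_4 < v_5 < v_6 on the vertex set. Then K (dimension 2) consists of the simplices:

  0-simplices (7): [v_0], [v_1], [v_2], [v_3], [v_4], [v_5], [v_6]
  1-simplices (21): (21 of them)
  2-simplices (14): (14 of them)

Hence C_0 ≅ Z^7, C_1 ≅ Z^21, C_2 ≅ Z^14.

Boundary ∂_1: C_1 → C_0 sends each edge [p,q] (with p < q) to q − p. For instance
  ∂[v_1,v_5] = [v_5] − [v_1].
As a 7×21 matrix over Z this has rank 6, with invariant factors (1,1,1,1,1,1).

Boundary ∂_2: C_2 → C_1 acts by ∂[p,q,r] = [q,r] − [p,r] + [p,q]. For instance
  ∂[v_0,v_2,v_5] = [v_2,v_5] − [v_0,v_5] + [v_0,v_2],
  ∂[v_0,v_1,v_5] = [v_1,v_5] − [v_0,v_5] + [v_0,v_1].
The 21×14 boundary matrix has rank 13 and Smith normal form diag(1,1,1,1,1,1,1,1,1,1,1,1,1).

Reading off H_k = ker ∂_k / im ∂_{k+1}:

  H_0: rank C_0 − rank ∂_1 = 7 − 6 = 1, and the invariant factors of ∂_1 are all 1, so H_0 ≅ Z.
  H_1: rank ker ∂_1 − rank ∂_2 = (21 − 6) − 13 = 2, and the invariant factors of ∂_2 are all 1, so H_1 ≅ Z^2.
  H_2: rank ker ∂_2 − rank ∂_3 = (14 − 13) − 0 = 1, and there is no ∂_3, so H_2 ≅ Z.

As a check, the Euler characteristic is 7 − 21 + 14 = 0, which agrees with 1 − 2 + 1 = 0.
(K is a triangulation of the torus T^2.)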